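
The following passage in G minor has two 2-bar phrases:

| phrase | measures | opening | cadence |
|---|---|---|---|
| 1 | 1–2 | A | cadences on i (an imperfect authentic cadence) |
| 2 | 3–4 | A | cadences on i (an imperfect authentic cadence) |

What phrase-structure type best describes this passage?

repeated phrase

Both phrases have the same opening (A) and the same cadence (imperfect authentic cadence): the second is a restatement, not a consequent, so this is a repeated phrase rather than a period.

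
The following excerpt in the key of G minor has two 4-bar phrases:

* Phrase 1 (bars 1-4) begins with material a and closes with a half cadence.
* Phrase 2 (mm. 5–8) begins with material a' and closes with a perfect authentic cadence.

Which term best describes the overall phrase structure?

parallel period

Phrase 1 ends with a half cadence (weaker) and phrase 2 with a perfect authentic cadence (stronger): antecedent + consequent = a period.
The two phrases open with the same material (a / a'), so the period is parallel.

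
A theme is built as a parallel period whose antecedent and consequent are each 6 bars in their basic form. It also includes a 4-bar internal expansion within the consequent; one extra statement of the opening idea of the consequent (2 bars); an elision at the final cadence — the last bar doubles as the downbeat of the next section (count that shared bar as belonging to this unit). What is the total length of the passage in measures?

18 measures

Basic parallel period: 6 + 6 = 12 bars.
12 (basic form) + 4 (internal expansion) + 2 (extra statement) = 18.
The elision shares a bar with the next section but does not change this unit's count.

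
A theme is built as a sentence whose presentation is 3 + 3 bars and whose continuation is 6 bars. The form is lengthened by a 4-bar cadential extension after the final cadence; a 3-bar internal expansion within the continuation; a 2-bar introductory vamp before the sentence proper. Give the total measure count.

Basic sentence: 3 + 3 + 6 = 12 bars.
12 (basic form) + 4 (cadential extension) + 3 (internal expansion) + 2 (introduction) = 21.

21 measures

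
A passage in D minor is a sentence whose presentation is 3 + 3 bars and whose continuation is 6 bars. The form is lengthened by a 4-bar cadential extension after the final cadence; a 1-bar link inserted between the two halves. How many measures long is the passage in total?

Basic sentence: 3 + 3 + 6 = 12 bars.
12 (basic form) + 4 (cadential extension) + 1 (link) = 17.

17 measures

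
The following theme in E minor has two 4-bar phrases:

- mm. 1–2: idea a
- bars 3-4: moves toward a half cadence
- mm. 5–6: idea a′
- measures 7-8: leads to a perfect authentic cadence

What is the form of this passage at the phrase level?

Phrase 1 ends with a half cadence (weaker) and phrase 2 with a perfect authentic cadence (stronger): antecedent + consequent = a period.
The two phrases open with the same material (a / a′), so the period is parallel.

parallel period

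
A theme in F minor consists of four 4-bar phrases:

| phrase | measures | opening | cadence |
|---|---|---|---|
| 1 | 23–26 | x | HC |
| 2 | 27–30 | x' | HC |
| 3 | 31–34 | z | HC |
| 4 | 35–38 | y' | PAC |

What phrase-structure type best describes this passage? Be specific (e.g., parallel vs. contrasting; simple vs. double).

Four phrases in two halves: the first half (measures 23-30) ends with a half cadence, the second (mm. 31–38) with a perfect authentic cadence — a large antecedent–consequent pair, i.e. a double period.
Phrase 3 begins with different material from phrase 1, making it contrasting.

contrasting double period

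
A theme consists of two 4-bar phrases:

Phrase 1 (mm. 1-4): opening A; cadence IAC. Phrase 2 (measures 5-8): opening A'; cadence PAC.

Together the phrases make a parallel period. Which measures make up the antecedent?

measures 1–4

The phrase ending with the weaker cadence (imperfect authentic cadence) is the antecedent; the one ending more conclusively (perfect authentic cadence) is the consequent. The antecedent is measures 1–4.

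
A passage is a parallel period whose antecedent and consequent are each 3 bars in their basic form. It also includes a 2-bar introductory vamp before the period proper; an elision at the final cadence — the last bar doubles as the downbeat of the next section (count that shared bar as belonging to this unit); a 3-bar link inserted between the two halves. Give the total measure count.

Basic parallel period: 3 + 3 = 6 bars.
6 (basic form) + 2 (introduction) + 3 (link) = 11.
The elision shares a bar with the next section but does not change this unit's count.

11 measures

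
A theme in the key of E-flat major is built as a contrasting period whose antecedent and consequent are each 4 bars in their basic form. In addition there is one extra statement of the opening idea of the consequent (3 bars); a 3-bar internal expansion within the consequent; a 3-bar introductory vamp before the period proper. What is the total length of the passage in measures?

Basic contrasting period: 4 + 4 = 8 bars.
8 (basic form) + 3 (extra statement) + 3 (internal expansion) + 3 (introduction) = 17.

17 measures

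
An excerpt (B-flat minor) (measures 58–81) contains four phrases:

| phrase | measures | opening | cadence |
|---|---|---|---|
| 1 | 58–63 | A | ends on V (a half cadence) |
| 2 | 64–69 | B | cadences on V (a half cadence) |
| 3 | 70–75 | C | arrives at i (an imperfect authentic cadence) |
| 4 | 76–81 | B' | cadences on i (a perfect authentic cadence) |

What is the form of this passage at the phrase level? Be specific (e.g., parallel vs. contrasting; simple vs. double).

contrasting double period

Four phrases in two halves: the first half (mm. 58-69) ends with a half cadence, the second (mm. 70–81) with a perfect authentic cadence — a large antecedent–consequent pair, i.e. a double period.
Phrase 3 begins with different material from phrase 1, making it contrasting.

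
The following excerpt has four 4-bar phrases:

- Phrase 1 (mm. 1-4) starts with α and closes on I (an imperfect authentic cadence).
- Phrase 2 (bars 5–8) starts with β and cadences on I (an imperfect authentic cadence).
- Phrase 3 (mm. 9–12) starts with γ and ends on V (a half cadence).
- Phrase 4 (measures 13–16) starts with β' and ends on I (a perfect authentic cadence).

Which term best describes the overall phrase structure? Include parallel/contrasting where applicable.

Four phrases in two halves: the first half (measures 1–8) ends with an imperfect authentic cadence, the second (bars 9–16) with a perfect authentic cadence — a large antecedent–consequent pair, i.e. a double period.
Phrase 3 begins with different material from phrase 1, making it contrasting.

contrasting double period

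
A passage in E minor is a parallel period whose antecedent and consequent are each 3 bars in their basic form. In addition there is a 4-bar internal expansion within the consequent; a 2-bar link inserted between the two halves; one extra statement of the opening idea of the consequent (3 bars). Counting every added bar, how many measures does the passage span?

Basic parallel period: 3 + 3 = 6 bars.
6 (basic form) + 4 (internal expansion) + 2 (link) + 3 (extra statement) = 15.

15 measures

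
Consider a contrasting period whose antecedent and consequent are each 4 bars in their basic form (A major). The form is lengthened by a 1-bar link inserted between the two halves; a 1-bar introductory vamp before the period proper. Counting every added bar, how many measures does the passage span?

Basic contrasting period: 4 + 4 = 8 bars.
8 (basic form) + 1 (link) + 1 (introduction) = 10.

10 measures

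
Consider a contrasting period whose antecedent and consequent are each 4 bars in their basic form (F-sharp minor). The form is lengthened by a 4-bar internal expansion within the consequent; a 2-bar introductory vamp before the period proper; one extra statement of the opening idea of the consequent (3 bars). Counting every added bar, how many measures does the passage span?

Basic contrasting period: 4 + 4 = 8 bars.
8 (basic form) + 4 (internal expansion) + 2 (introduction) + 3 (extra statement) = 17.

17 measures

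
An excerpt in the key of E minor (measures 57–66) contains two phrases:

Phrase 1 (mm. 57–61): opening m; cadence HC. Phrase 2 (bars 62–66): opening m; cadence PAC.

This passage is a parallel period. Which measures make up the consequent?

The antecedent is the phrase ending with the weaker cadence (half cadence, phrase 1) and the consequent the one ending more conclusively (perfect authentic cadence, phrase 2); the consequent is bars 62–66.

measures 62–66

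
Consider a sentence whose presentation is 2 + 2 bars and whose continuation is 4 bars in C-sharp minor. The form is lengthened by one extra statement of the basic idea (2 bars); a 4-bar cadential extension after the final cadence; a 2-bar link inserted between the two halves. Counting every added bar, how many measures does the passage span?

16 measures

Basic sentence: 2 + 2 + 4 = 8 bars.
8 (basic form) + 2 (extra statement) + 4 (cadential extension) + 2 (link) = 16.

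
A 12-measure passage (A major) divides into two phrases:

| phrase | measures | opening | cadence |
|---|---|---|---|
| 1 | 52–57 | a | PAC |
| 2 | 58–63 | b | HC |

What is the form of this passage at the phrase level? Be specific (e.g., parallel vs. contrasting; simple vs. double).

The second phrase closes with a half cadence, which is not stronger than the first phrase's perfect authentic cadence; without a weak→strong cadential pair there is no antecedent–consequent relationship, so this is a phrase group rather than a period.

phrase group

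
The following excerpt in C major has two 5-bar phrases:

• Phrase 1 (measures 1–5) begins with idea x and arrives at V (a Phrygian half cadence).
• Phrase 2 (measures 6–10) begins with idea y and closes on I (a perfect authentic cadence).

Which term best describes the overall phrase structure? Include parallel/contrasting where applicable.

contrasting period

Phrase 1 ends with a Phrygian half cadence (weaker) and phrase 2 with a perfect authentic cadence (stronger): antecedent + consequent = a period.
The two phrases open with different material (x / y), so the period is contrasting.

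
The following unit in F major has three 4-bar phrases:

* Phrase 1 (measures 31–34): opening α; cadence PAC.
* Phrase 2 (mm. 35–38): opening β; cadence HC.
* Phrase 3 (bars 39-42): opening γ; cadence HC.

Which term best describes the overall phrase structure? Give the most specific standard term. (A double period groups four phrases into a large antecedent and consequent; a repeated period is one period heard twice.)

The final phrase closes with a half cadence, which is not stronger than the preceding half cadence; the 3 phrases lack an overall antecedent–consequent design and so form a phrase group.

phrase group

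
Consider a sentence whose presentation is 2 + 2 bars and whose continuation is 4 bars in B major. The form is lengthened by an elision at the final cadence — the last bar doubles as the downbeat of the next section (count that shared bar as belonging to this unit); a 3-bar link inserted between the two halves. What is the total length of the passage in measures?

Basic sentence: 2 + 2 + 4 = 8 bars.
8 (basic form) + 3 (link) = 11.
The elision shares a bar with the next section but does not change this unit's count.

11 measures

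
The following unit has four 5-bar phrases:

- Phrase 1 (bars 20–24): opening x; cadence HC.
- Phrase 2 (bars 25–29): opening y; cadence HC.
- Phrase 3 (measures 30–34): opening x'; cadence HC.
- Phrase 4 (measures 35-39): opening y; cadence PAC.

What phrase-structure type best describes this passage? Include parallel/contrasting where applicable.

Four phrases in two halves: the first half (mm. 20–29) ends with a half cadence, the second (measures 30–39) with a perfect authentic cadence — a large antecedent–consequent pair, i.e. a double period.
Phrase 3 begins with the same material as phrase 1, making it parallel.

parallel double period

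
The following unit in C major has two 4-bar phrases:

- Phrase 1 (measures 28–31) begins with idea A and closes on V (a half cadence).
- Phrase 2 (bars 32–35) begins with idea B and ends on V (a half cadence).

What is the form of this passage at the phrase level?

The second phrase closes with a half cadence, which is not stronger than the first phrase's half cadence; without a weak→strong cadential pair there is no antecedent–consequent relationship, so this is a phrase group rather than a period.

phrase group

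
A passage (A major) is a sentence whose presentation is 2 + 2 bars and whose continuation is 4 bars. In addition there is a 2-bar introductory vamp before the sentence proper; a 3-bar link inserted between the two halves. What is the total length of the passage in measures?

13 measures

Basic sentence: 2 + 2 + 4 = 8 bars.
8 (basic form) + 2 (introduction) + 3 (link) = 13.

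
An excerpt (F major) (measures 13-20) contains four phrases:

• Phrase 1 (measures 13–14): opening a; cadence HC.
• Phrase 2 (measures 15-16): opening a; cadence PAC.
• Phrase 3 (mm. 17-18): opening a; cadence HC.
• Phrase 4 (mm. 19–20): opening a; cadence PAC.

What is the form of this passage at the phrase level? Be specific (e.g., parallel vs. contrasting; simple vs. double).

The cadence pattern HC–PAC–HC–PAC is weak–strong twice, and phrases 3–4 restate phrases 1–2: a period heard twice, not a double period (which would end weakly at phrase 2).

repeated period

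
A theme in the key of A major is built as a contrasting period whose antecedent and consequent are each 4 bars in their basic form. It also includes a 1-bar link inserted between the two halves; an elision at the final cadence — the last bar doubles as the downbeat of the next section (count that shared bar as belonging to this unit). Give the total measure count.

9 measures

Basic contrasting period: 4 + 4 = 8 bars.
8 (basic form) + 1 (link) = 9.
The elision shares a bar with the next section but does not change this unit's count.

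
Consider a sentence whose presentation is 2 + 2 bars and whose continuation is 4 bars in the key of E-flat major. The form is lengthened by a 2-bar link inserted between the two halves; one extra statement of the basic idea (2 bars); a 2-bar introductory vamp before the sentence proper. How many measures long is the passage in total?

14 measures

Basic sentence: 2 + 2 + 4 = 8 bars.
8 (basic form) + 2 (link) + 2 (extra statement) + 2 (introduction) = 14.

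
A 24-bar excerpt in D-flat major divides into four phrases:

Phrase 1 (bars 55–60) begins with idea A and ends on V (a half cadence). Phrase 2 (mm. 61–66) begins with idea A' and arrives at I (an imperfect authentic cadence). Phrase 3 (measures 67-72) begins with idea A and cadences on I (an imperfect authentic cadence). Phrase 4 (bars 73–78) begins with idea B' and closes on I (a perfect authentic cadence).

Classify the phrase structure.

Four phrases in two halves: the first half (bars 55-66) ends with an imperfect authentic cadence, the second (mm. 67–78) with a perfect authentic cadence — a large antecedent–consequent pair, i.e. a double period.
Phrase 3 begins with the same material as phrase 1, making it parallel.

parallel double period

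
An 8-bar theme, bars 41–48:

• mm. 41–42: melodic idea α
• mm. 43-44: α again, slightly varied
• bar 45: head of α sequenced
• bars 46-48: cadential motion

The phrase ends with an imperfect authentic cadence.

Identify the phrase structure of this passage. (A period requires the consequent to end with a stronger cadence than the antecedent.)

sentence

Basic idea (measures 41-42) + its repetition (mm. 43–44) form the presentation; fragmentation and cadence (bars 45–48) form the continuation — the 8-bar whole is a sentence.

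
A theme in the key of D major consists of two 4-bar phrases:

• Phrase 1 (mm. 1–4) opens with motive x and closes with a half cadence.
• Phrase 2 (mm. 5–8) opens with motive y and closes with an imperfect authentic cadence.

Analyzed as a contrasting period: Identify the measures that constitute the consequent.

The antecedent is the phrase ending with the weaker cadence (half cadence, phrase 1) and the consequent the one ending more conclusively (imperfect authentic cadence, phrase 2); the consequent is mm. 5–8.

measures 5–8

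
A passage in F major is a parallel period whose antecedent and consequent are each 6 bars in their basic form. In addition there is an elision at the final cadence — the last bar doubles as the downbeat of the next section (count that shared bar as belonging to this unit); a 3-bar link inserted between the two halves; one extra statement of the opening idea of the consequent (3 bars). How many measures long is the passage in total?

Basic parallel period: 6 + 6 = 12 bars.
12 (basic form) + 3 (link) + 3 (extra statement) = 18.
The elision shares a bar with the next section but does not change this unit's count.

18 measures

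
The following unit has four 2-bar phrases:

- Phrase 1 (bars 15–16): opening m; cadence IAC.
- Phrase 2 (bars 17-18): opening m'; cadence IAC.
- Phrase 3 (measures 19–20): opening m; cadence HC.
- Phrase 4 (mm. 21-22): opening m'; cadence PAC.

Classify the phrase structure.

Four phrases in two halves: the first half (mm. 15-18) ends with an imperfect authentic cadence, the second (mm. 19-22) with a perfect authentic cadence — a large antecedent–consequent pair, i.e. a double period.
Phrase 3 begins with the same material as phrase 1, making it parallel.

parallel double period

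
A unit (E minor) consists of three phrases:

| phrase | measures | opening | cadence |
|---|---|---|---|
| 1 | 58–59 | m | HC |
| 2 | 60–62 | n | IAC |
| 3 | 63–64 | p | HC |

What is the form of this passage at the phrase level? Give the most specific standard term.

The final phrase closes with a half cadence, which is not stronger than the preceding imperfect authentic cadence; the 3 phrases lack an overall antecedent–consequent design and so form a phrase group.

phrase group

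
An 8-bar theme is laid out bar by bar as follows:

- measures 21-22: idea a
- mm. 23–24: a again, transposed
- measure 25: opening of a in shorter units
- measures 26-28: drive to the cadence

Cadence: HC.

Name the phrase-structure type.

Basic idea (measures 21-22) + its repetition (mm. 23-24) form the presentation; fragmentation and cadence (mm. 25-28) form the continuation — the 8-bar whole is a sentence.

sentence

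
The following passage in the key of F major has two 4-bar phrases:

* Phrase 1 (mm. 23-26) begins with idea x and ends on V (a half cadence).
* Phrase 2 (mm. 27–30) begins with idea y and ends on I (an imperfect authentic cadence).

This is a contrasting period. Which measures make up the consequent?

The phrase ending with the weaker cadence (half cadence) is the antecedent; the one ending more conclusively (imperfect authentic cadence) is the consequent. The consequent is measures 27–30.

measures 27–30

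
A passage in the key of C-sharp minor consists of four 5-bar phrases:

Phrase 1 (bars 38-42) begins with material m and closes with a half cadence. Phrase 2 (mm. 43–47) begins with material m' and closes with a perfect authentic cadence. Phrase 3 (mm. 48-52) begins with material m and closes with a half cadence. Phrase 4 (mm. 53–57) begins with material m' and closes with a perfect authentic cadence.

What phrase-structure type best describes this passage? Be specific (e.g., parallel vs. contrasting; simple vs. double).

The cadence pattern HC–PAC–HC–PAC is weak–strong twice, and phrases 3–4 restate phrases 1–2: a period heard twice, not a double period (which would end weakly at phrase 2).

repeated period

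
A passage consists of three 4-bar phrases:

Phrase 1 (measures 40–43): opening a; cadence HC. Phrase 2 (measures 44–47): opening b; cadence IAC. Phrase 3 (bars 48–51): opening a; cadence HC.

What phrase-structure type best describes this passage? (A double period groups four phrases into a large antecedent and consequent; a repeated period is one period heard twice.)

phrase group

The final phrase closes with a half cadence, which is not stronger than the preceding imperfect authentic cadence; the 3 phrases lack an overall antecedent–consequent design and so form a phrase group.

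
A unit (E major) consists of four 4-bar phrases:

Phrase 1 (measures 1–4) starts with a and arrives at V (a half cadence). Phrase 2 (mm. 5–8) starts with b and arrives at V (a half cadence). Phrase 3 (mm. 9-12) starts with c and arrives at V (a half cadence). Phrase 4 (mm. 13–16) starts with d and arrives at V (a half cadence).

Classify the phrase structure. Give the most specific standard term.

phrase group

Phrase 4 ends with a half cadence, no stronger than phrase 2's half cadence, so the four phrases do not form a double period; nor do phrases 3–4 duplicate 1–2, so it is not a repeated period. With no phrase reaching a conclusive cadence, the passage is a phrase group.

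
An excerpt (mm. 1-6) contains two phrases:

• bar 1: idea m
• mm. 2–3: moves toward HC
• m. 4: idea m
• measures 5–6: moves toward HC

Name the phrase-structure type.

repeated phrase

Both phrases have the same opening (m) and the same cadence (half cadence): the second is a restatement, not a consequent, so this is a repeated phrase rather than a period.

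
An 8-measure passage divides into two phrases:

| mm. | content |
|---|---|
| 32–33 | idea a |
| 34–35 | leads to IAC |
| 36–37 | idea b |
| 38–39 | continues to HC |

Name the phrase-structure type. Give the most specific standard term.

The second phrase closes with a half cadence, which is not stronger than the first phrase's imperfect authentic cadence; without a weak→strong cadential pair there is no antecedent–consequent relationship, so this is a phrase group rather than a period.

phrase group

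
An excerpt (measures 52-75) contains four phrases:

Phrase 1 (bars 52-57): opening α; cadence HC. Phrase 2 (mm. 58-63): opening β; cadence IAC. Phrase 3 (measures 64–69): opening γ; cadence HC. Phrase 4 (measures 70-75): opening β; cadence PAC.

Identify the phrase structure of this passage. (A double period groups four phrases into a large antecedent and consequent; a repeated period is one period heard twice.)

contrasting double period

Four phrases in two halves: the first half (bars 52-63) ends with an imperfect authentic cadence, the second (measures 64-75) with a perfect authentic cadence — a large antecedent–consequent pair, i.e. a double period.
Phrase 3 begins with different material from phrase 1, making it contrasting.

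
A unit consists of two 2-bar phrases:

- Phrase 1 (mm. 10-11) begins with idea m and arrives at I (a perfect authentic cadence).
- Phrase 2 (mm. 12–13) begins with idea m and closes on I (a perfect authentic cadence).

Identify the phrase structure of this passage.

Both phrases have the same opening (m) and the same cadence (perfect authentic cadence): the second is a restatement, not a consequent, so this is a repeated phrase rather than a period.

repeated phrase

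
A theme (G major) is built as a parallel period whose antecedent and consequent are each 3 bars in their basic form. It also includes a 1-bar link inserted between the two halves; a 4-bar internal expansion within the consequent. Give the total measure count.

Basic parallel period: 3 + 3 = 6 bars.
6 (basic form) + 1 (link) + 4 (internal expansion) = 11.

11 measures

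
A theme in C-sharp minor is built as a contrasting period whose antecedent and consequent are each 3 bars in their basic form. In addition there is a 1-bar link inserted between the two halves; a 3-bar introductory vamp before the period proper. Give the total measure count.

10 measures

Basic contrasting period: 3 + 3 = 6 bars.
6 (basic form) + 1 (link) + 3 (introduction) = 10.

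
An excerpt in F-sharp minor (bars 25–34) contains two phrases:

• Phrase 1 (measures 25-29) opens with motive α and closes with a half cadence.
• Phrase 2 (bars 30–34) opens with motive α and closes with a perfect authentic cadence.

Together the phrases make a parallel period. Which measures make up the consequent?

The phrase ending with the weaker cadence (half cadence) is the antecedent; the one ending more conclusively (perfect authentic cadence) is the consequent. The consequent is measures 30–34.

measures 30–34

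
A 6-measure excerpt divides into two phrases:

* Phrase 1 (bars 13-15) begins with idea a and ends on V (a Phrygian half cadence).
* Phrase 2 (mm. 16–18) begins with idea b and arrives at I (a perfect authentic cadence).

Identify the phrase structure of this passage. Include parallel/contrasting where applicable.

contrasting period

Phrase 1 ends with a Phrygian half cadence (weaker) and phrase 2 with a perfect authentic cadence (stronger): antecedent + consequent = a period.
The two phrases open with different material (a / b), so the period is contrasting.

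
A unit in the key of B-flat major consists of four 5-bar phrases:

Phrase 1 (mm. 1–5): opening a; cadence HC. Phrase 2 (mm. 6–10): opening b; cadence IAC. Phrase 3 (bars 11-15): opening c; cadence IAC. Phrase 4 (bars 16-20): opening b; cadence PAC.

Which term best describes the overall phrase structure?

Four phrases in two halves: the first half (bars 1–10) ends with an imperfect authentic cadence, the second (measures 11-20) with a perfect authentic cadence — a large antecedent–consequent pair, i.e. a double period.
Phrase 3 begins with different material from phrase 1, making it contrasting.

contrasting double period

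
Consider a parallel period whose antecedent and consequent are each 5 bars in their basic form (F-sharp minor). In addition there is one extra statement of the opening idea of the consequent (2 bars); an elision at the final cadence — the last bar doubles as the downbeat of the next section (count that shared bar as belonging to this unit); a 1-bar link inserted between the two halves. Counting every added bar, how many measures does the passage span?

13 measures

Basic parallel period: 5 + 5 = 10 bars.
10 (basic form) + 2 (extra statement) + 1 (link) = 13.
The elision shares a bar with the next section but does not change this unit's count.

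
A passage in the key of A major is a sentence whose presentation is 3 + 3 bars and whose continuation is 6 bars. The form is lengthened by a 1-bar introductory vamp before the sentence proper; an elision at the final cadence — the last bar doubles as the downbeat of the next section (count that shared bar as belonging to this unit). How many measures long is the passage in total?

13 measures

Basic sentence: 3 + 3 + 6 = 12 bars.
12 (basic form) + 1 (introduction) = 13.
The elision shares a bar with the next section but does not change this unit's count.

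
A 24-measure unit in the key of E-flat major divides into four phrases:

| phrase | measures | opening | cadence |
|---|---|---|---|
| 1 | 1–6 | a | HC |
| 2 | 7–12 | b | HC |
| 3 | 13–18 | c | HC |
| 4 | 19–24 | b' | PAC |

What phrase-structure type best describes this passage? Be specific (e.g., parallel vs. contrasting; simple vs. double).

Four phrases in two halves: the first half (measures 1–12) ends with a half cadence, the second (mm. 13-24) with a perfect authentic cadence — a large antecedent–consequent pair, i.e. a double period.
Phrase 3 begins with different material from phrase 1, making it contrasting.

contrasting double period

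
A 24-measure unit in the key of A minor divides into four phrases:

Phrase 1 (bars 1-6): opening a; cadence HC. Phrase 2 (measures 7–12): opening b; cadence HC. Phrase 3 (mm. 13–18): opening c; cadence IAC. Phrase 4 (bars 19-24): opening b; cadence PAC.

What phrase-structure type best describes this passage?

Four phrases in two halves: the first half (mm. 1–12) ends with a half cadence, the second (bars 13–24) with a perfect authentic cadence — a large antecedent–consequent pair, i.e. a double period.
Phrase 3 begins with different material from phrase 1, making it contrasting.

contrasting double period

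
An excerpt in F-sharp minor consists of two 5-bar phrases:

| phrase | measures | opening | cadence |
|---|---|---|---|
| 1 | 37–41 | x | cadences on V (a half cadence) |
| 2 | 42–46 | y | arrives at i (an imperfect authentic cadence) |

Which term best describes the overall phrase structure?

Phrase 1 ends with a half cadence (weaker) and phrase 2 with an imperfect authentic cadence (stronger): antecedent + consequent = a period.
The two phrases open with different material (x / y), so the period is contrasting.

contrasting period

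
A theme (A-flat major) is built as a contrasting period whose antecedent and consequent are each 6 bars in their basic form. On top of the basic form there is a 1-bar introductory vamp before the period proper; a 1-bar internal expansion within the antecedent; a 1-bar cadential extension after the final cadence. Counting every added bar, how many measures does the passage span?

15 measures

Basic contrasting period: 6 + 6 = 12 bars.
12 (basic form) + 1 (introduction) + 1 (internal expansion) + 1 (cadential extension) = 15.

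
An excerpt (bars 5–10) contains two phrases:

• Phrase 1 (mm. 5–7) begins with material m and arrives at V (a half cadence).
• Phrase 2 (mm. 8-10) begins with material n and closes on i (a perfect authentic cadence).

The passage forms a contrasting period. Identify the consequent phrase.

phrase 2

The phrase ending with the weaker cadence (half cadence) is the antecedent; the one ending more conclusively (perfect authentic cadence) is the consequent. The consequent is phrase 2.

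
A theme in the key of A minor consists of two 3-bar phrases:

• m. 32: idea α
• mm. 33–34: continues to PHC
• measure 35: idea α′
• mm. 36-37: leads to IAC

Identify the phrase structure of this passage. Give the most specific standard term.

parallel period

Phrase 1 ends with a Phrygian half cadence (weaker) and phrase 2 with an imperfect authentic cadence (stronger): antecedent + consequent = a period.
The two phrases open with the same material (α / α′), so the period is parallel.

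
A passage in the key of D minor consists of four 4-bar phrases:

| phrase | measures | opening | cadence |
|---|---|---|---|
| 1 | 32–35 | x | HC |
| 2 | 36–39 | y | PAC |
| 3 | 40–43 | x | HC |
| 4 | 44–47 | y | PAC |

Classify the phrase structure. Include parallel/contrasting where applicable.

repeated period

The cadence pattern HC–PAC–HC–PAC is weak–strong twice, and phrases 3–4 restate phrases 1–2: a period heard twice, not a double period (which would end weakly at phrase 2).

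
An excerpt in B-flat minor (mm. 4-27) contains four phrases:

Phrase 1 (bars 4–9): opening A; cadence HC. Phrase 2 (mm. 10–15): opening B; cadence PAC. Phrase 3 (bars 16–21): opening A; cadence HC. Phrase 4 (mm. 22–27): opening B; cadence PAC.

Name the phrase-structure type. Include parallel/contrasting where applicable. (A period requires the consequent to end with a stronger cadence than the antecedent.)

The cadence pattern HC–PAC–HC–PAC is weak–strong twice, and phrases 3–4 restate phrases 1–2: a period heard twice, not a double period (which would end weakly at phrase 2).

repeated period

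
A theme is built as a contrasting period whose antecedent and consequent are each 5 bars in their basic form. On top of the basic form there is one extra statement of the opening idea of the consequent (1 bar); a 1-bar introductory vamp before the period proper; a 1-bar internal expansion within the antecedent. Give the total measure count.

13 measures

Basic contrasting period: 5 + 5 = 10 bars.
10 (basic form) + 1 (extra statement) + 1 (introduction) + 1 (internal expansion) = 13.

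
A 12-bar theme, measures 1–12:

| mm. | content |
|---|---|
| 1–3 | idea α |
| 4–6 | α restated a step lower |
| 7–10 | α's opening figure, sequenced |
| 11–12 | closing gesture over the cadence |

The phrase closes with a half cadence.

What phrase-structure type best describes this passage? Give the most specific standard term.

Basic idea (mm. 1–3) + its repetition (mm. 4-6) form the presentation; fragmentation and cadence (mm. 7–12) form the continuation — the 12-bar whole is a sentence.

sentence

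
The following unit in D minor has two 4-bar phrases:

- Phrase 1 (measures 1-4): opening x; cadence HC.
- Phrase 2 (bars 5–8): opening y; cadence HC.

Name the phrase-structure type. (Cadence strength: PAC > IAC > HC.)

phrase group

The second phrase closes with a half cadence, which is not stronger than the first phrase's half cadence; without a weak→strong cadential pair there is no antecedent–consequent relationship, so this is a phrase group rather than a period.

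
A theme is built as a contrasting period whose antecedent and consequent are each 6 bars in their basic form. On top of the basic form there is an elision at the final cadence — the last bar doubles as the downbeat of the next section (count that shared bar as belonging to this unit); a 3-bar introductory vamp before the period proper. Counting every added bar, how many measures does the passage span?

Basic contrasting period: 6 + 6 = 12 bars.
12 (basic form) + 3 (introduction) = 15.
The elision shares a bar with the next section but does not change this unit's count.

15 measures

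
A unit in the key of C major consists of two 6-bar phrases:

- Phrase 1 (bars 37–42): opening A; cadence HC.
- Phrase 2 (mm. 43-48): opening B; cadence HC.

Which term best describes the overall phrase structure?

The second phrase closes with a half cadence, which is not stronger than the first phrase's half cadence; without a weak→strong cadential pair there is no antecedent–consequent relationship, so this is a phrase group rather than a period.

phrase group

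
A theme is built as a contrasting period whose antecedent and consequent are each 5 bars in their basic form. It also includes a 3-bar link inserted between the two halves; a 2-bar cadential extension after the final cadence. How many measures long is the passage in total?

15 measures

Basic contrasting period: 5 + 5 = 10 bars.
10 (basic form) + 3 (link) + 2 (cadential extension) = 15.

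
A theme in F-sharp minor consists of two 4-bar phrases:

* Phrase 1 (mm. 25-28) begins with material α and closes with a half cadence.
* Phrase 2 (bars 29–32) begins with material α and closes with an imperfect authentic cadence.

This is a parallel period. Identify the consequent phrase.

phrase 2

The phrase ending with the weaker cadence (half cadence) is the antecedent; the one ending more conclusively (imperfect authentic cadence) is the consequent. The consequent is phrase 2.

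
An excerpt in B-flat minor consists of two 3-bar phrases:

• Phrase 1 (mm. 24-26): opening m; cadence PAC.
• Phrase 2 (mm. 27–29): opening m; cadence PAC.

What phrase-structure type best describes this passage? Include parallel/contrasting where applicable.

repeated phrase

Both phrases have the same opening (m) and the same cadence (perfect authentic cadence): the second is a restatement, not a consequent, so this is a repeated phrase rather than a period.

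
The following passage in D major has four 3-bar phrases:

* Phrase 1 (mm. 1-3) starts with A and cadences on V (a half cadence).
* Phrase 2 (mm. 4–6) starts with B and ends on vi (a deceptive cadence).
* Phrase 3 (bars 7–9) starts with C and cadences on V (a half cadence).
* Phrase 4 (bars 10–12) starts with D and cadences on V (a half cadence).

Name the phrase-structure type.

phrase group

Phrase 4 ends with a half cadence, no stronger than phrase 2's deceptive cadence, so the four phrases do not form a double period; nor do phrases 3–4 duplicate 1–2, so it is not a repeated period. With no phrase reaching a conclusive cadence, the passage is a phrase group.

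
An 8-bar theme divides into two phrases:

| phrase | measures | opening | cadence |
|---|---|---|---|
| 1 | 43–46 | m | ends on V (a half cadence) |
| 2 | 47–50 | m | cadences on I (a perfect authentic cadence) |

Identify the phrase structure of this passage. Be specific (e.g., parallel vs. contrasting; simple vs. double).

Phrase 1 ends with a half cadence (weaker) and phrase 2 with a perfect authentic cadence (stronger): antecedent + consequent = a period.
The two phrases open with the same material (m / m), so the period is parallel.

parallel period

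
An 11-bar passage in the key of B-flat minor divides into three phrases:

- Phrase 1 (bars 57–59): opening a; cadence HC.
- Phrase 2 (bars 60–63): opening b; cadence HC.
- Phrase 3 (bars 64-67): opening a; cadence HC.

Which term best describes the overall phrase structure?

The final phrase closes with a half cadence, which is not stronger than the preceding half cadence; the 3 phrases lack an overall antecedent–consequent design and so form a phrase group.

phrase group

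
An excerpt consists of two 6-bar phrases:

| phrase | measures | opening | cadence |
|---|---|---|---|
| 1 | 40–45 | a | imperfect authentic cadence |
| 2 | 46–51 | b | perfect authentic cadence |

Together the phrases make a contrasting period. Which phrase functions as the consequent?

The phrase ending with the weaker cadence (imperfect authentic cadence) is the antecedent; the one ending more conclusively (perfect authentic cadence) is the consequent. The consequent is phrase 2.

phrase 2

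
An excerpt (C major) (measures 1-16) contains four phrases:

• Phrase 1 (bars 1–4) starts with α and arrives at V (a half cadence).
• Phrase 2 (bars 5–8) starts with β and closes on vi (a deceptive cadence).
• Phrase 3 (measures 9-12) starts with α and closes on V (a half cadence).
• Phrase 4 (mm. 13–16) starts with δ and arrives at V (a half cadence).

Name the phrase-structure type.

Phrase 4 ends with a half cadence, no stronger than phrase 2's deceptive cadence, so the four phrases do not form a double period; nor do phrases 3–4 duplicate 1–2, so it is not a repeated period. With no phrase reaching a conclusive cadence, the passage is a phrase group.

phrase group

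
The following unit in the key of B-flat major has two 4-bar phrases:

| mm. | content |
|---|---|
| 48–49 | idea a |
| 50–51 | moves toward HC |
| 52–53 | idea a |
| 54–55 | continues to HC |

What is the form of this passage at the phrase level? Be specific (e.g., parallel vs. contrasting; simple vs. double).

Both phrases have the same opening (a) and the same cadence (half cadence): the second is a restatement, not a consequent, so this is a repeated phrase rather than a period.

repeated phrase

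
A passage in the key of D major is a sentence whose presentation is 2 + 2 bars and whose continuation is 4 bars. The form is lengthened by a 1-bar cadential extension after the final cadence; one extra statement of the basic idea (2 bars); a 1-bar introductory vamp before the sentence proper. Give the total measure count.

12 measures

Basic sentence: 2 + 2 + 4 = 8 bars.
8 (basic form) + 1 (cadential extension) + 2 (extra statement) + 1 (introduction) = 12.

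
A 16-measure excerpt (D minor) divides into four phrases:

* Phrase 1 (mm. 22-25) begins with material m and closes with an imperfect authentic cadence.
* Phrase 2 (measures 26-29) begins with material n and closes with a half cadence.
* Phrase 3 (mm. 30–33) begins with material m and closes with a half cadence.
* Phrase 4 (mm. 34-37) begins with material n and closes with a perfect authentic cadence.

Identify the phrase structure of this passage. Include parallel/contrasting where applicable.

Four phrases in two halves: the first half (measures 22-29) ends with a half cadence, the second (bars 30-37) with a perfect authentic cadence — a large antecedent–consequent pair, i.e. a double period.
Phrase 3 begins with the same material as phrase 1, making it parallel.

parallel double period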